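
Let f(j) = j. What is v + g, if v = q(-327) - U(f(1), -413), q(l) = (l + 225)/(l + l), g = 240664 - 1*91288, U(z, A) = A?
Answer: 16327018/109 ≈ 1.4979e+5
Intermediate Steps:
g = 149376 (g = 240664 - 91288 = 149376)
q(l) = (225 + l)/(2*l) (q(l) = (225 + l)/((2*l)) = (225 + l)*(1/(2*l)) = (225 + l)/(2*l))
v = 45034/109 (v = (1/2)*(225 - 327)/(-327) - 1*(-413) = (1/2)*(-1/327)*(-102) + 413 = 17/109 + 413 = 45034/109 ≈ 413.16)
v + g = 45034/109 + 149376 = 16327018/109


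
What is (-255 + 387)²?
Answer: 17424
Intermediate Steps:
(-255 + 387)² = 132² = 17424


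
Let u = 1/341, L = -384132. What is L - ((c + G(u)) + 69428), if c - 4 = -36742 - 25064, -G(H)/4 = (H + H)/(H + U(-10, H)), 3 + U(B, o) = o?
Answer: -399984926/1021 ≈ -3.9176e+5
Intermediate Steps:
U(B, o) = -3 + o
u = 1/341 ≈ 0.0029326
G(H) = -8*H/(-3 + 2*H) (G(H) = -4*(H + H)/(H + (-3 + H)) = -4*2*H/(-3 + 2*H) = -8*H/(-3 + 2*H))
c = -61802 (c = 4 + (-36742 - 25064) = 4 - 61806 = -61802)
L - ((c + G(u)) + 69428) = -384132 - ((-61802 - 8*1/341/(-3 + 2*(1/341))) + 69428) = -384132 - ((-61802 - 8*1/341/(-3 + 2/341)) + 69428) = -384132 - ((-61802 - 8*1/341/(-1021/341)) + 69428) = -384132 - ((-61802 - 8*1/341*(-341/1021)) + 69428) = -384132 - ((-61802 + 8/1021) + 69428) = -384132 - (-63099834/1021 + 69428) = -384132 - 1*7786154/1021 = -384132 - 7786154/1021 = -399984926/1021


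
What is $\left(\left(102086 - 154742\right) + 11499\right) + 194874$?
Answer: $153717$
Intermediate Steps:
$\left(\left(102086 - 154742\right) + 11499\right) + 194874 = \left(-52656 + 11499\right) + 194874 = -41157 + 194874 = 153717$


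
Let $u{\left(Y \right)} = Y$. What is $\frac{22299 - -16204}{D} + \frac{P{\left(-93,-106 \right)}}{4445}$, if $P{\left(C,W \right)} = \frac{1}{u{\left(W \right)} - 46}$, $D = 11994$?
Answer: $\frac{13007077463}{4051813080} \approx 3.2102$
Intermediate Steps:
$P{\left(C,W \right)} = \frac{1}{-46 + W}$ ($P{\left(C,W \right)} = \frac{1}{W - 46} = \frac{1}{-46 + W}$)
$\frac{22299 - -16204}{D} + \frac{P{\left(-93,-106 \right)}}{4445} = \frac{22299 - -16204}{11994} + \frac{1}{\left(-46 - 106\right) 4445} = \left(22299 + 16204\right) \frac{1}{11994} + \frac{1}{-152} \cdot \frac{1}{4445} = 38503 \cdot \frac{1}{11994} - \frac{1}{675640} = \frac{38503}{11994} - \frac{1}{675640} = \frac{13007077463}{4051813080}$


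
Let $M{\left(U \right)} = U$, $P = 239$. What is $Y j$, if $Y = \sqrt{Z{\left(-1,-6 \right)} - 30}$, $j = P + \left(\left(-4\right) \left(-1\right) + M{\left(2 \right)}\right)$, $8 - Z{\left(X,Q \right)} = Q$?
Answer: $980 i \approx 980.0 i$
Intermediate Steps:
$Z{\left(X,Q \right)} = 8 - Q$
$j = 245$ ($j = 239 + \left(\left(-4\right) \left(-1\right) + 2\right) = 239 + \left(4 + 2\right) = 239 + 6 = 245$)
$Y = 4 i$ ($Y = \sqrt{\left(8 - -6\right) - 30} = \sqrt{\left(8 + 6\right) - 30} = \sqrt{14 - 30} = \sqrt{-16} = 4 i \approx 4.0 i$)
$Y j = 4 i 245 = 980 i$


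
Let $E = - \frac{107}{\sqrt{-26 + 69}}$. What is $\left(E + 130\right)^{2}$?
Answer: $\frac{738149}{43} - \frac{27820 \sqrt{43}}{43} \approx 12924.0$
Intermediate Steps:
$E = - \frac{107 \sqrt{43}}{43}$ ($E = - \frac{107}{\sqrt{43}} = - 107 \frac{\sqrt{43}}{43} = - \frac{107 \sqrt{43}}{43} \approx -16.317$)
$\left(E + 130\right)^{2} = \left(- \frac{107 \sqrt{43}}{43} + 130\right)^{2} = \left(130 - \frac{107 \sqrt{43}}{43}\right)^{2}$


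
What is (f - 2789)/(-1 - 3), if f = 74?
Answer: 2715/4 ≈ 678.75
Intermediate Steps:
(f - 2789)/(-1 - 3) = (74 - 2789)/(-1 - 3) = -2715/(-4) = -2715*(-1/4) = 2715/4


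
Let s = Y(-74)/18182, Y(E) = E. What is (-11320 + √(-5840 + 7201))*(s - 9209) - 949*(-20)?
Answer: 947872261100/9091 - 83719056*√1361/9091 ≈ 1.0393e+8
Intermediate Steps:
s = -37/9091 (s = -74/18182 = -74*1/18182 = -37/9091 ≈ -0.0040700)
(-11320 + √(-5840 + 7201))*(s - 9209) - 949*(-20) = (-11320 + √(-5840 + 7201))*(-37/9091 - 9209) - 949*(-20) = (-11320 + √1361)*(-83719056/9091) - 1*(-18980) = (947699713920/9091 - 83719056*√1361/9091) + 18980 = 947872261100/9091 - 83719056*√1361/9091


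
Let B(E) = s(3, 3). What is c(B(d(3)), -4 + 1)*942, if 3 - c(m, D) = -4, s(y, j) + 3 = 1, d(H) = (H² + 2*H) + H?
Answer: 6594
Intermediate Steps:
d(H) = H² + 3*H
s(y, j) = -2 (s(y, j) = -3 + 1 = -2)
B(E) = -2
c(m, D) = 7 (c(m, D) = 3 - 1*(-4) = 3 + 4 = 7)
c(B(d(3)), -4 + 1)*942 = 7*942 = 6594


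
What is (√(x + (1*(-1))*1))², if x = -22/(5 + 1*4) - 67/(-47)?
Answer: -854/423 ≈ -2.0189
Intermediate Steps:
x = -431/423 (x = -22/(5 + 4) - 67*(-1/47) = -22/9 + 67/47 = -431/423 ≈ -1.0189)
(√(x + (1*(-1))*1))² = (√(-431/423 + (1*(-1))*1))² = (√(-431/423 - 1*1))² = (√(-431/423 - 1))² = (√(-854/423))² = (I*√40138/141)² = -854/423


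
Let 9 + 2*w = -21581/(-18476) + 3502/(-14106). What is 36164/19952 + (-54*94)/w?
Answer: 6608242544466263/5252073374180 ≈ 1258.2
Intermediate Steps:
w = -1052941735/260622456 (w = -9/2 + (-21581/(-18476) + 3502/(-14106))/2 = -9/2 + (-21581*(-1/18476) + 3502*(-1/14106))/2 = -9/2 + (21581/18476 - 1751/7053)/2 = -9/2 + (½)*(119859317/130311228) = -9/2 + 119859317/260622456 = -1052941735/260622456 ≈ -4.0401)
36164/19952 + (-54*94)/w = 36164/19952 + (-54*94)/(-1052941735/260622456) = 36164*(1/19952) - 5076*(-260622456/1052941735) = 9041/4988 + 1322919586656/1052941735 = 6608242544466263/5252073374180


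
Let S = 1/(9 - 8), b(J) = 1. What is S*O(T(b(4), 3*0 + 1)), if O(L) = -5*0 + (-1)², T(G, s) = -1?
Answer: 1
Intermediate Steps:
S = 1 (S = 1/1 = 1)
O(L) = 1 (O(L) = 0 + 1 = 1)
S*O(T(b(4), 3*0 + 1)) = 1*1 = 1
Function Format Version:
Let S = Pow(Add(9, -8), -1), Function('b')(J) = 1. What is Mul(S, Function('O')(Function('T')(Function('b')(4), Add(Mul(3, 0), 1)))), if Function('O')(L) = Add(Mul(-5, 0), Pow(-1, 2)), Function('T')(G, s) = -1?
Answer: 1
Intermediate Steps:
S = 1 (S = Pow(1, -1) = 1)
Function('O')(L) = 1 (Function('O')(L) = Add(0, 1) = 1)
Mul(S, Function('O')(Function('T')(Function('b')(4), Add(Mul(3, 0), 1)))) = Mul(1, 1) = 1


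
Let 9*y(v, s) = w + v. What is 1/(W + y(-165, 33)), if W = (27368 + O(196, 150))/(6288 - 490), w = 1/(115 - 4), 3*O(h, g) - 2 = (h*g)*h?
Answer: 2896101/920017963 ≈ 0.0031479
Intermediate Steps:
O(h, g) = ⅔ + g*h²/3 (O(h, g) = ⅔ + ((h*g)*h)/3 = ⅔ + ((g*h)*h)/3 = ⅔ + (g*h²)/3 = ⅔ + g*h²/3)
w = 1/111 ≈ 0.0090090
y(v, s) = 1/999 + v/9 (y(v, s) = (1/111 + v)/9 = 1/999 + v/9)
W = 2922253/8697 (W = (27368 + (⅔ + (⅓)*150*196²))/(6288 - 490) = (27368 + (⅔ + (⅓)*150*38416))/5798 = (27368 + (⅔ + 1920800))*(1/5798) = (27368 + 5762402/3)*(1/5798) = (5844506/3)*(1/5798) = 2922253/8697 ≈ 336.01)
1/(W + y(-165, 33)) = 1/(2922253/8697 + (1/999 + (⅑)*(-165))) = 1/(2922253/8697 + (1/999 - 55/3)) = 1/(2922253/8697 - 18314/999) = 1/(920017963/2896101) = 2896101/920017963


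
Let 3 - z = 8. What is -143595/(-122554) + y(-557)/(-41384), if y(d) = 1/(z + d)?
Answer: 1669852531157/1425168700816 ≈ 1.1717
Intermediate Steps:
z = -5 (z = 3 - 1*8 = 3 - 8 = -5)
y(d) = 1/(-5 + d)
-143595/(-122554) + y(-557)/(-41384) = -143595/(-122554) + 1/(-5 - 557*(-41384)) = -143595*(-1/122554) - 1/41384/(-562) = 143595/122554 - 1/562*(-1/41384) = 143595/122554 + 1/23257808 = 1669852531157/1425168700816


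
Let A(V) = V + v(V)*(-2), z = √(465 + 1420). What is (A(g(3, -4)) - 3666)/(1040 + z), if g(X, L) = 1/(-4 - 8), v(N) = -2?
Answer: -175780/49833 + 8789*√1885/2591316 ≈ -3.3801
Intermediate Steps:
z = √1885 ≈ 43.417
g(X, L) = -1/12 (g(X, L) = 1/(-12) = -1/12)
A(V) = 4 + V (A(V) = V - 2*(-2) = V + 4 = 4 + V)
(A(g(3, -4)) - 3666)/(1040 + z) = ((4 - 1/12) - 3666)/(1040 + √1885) = (47/12 - 3666)/(1040 + √1885) = -43945/(12*(1040 + √1885))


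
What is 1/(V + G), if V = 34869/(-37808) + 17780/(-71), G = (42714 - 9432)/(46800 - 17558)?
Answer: -39248144528/9820146482231 ≈ -0.0039967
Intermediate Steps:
G = 16641/14621 (G = 33282/29242 = 33282*(1/29242) = 16641/14621 ≈ 1.1382)
V = -674701939/2684368 (V = 34869*(-1/37808) + 17780*(-1/71) = -34869/37808 - 17780/71 = -674701939/2684368 ≈ -251.34)
1/(V + G) = 1/(-674701939/2684368 + 16641/14621) = 1/(-9820146482231/39248144528) = -39248144528/9820146482231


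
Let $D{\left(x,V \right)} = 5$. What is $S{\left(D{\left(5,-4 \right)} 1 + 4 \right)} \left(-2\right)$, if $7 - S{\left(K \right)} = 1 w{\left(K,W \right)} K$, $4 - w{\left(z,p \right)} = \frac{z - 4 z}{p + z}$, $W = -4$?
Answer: $\frac{776}{5} \approx 155.2$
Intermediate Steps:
$w{\left(z,p \right)} = 4 + \frac{3 z}{p + z}$ ($w{\left(z,p \right)} = 4 - \frac{z - 4 z}{p + z} = 4 - \frac{\left(-3\right) z}{p + z} = 4 - - \frac{3 z}{p + z} = 4 + \frac{3 z}{p + z}$)
$S{\left(K \right)} = 7 - \frac{K \left(-16 + 7 K\right)}{-4 + K}$ ($S{\left(K \right)} = 7 - 1 \frac{4 \left(-4\right) + 7 K}{-4 + K} K = 7 - 1 \frac{-16 + 7 K}{-4 + K} K = 7 - \frac{-16 + 7 K}{-4 + K} K = 7 - \frac{K \left(-16 + 7 K\right)}{-4 + K}$)
$S{\left(D{\left(5,-4 \right)} 1 + 4 \right)} \left(-2\right) = \frac{-28 - 7 \left(5 \cdot 1 + 4\right)^{2} + 23 \left(5 \cdot 1 + 4\right)}{-4 + \left(5 \cdot 1 + 4\right)} \left(-2\right) = \frac{-28 - 7 \left(5 + 4\right)^{2} + 23 \left(5 + 4\right)}{-4 + \left(5 + 4\right)} \left(-2\right) = \frac{-28 - 7 \cdot 9^{2} + 23 \cdot 9}{-4 + 9} \left(-2\right) = \frac{-28 - 567 + 207}{5} \left(-2\right) = \frac{1}{5} \left(-388\right) \left(-2\right) = \left(- \frac{388}{5}\right) \left(-2\right) = \frac{776}{5}$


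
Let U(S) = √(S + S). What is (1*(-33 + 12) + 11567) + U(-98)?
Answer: 11546 + 14*I ≈ 11546.0 + 14.0*I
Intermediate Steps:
U(S) = √2*√S (U(S) = √(2*S) = √2*√S)
(1*(-33 + 12) + 11567) + U(-98) = (1*(-33 + 12) + 11567) + √2*√(-98) = (1*(-21) + 11567) + √2*(7*I*√2) = (-21 + 11567) + 14*I = 11546 + 14*I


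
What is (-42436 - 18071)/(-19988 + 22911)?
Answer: -60507/2923 ≈ -20.700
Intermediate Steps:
(-42436 - 18071)/(-19988 + 22911) = -60507/2923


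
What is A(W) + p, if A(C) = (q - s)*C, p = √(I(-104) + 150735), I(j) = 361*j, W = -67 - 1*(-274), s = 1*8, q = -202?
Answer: -43470 + √113191 ≈ -43134.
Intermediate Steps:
s = 8
W = 207 (W = -67 + 274 = 207)
p = √113191 (p = √(361*(-104) + 150735) = √(-37544 + 150735) = √113191 ≈ 336.44)
A(C) = -210*C (A(C) = (-202 - 1*8)*C = (-202 - 8)*C = -210*C)
A(W) + p = -210*207 + √113191 = -43470 + √113191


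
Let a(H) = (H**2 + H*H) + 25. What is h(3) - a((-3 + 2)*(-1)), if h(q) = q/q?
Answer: -26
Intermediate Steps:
h(q) = 1
a(H) = 25 + 2*H**2 (a(H) = (H**2 + H**2) + 25 = 2*H**2 + 25 = 25 + 2*H**2)
h(3) - a((-3 + 2)*(-1)) = 1 - (25 + 2*((-3 + 2)*(-1))**2) = 1 - (25 + 2*(-1*(-1))**2) = 1 - (25 + 2*1**2) = 1 - (25 + 2*1) = 1 - (25 + 2) = 1 - 1*27 = 1 - 27 = -26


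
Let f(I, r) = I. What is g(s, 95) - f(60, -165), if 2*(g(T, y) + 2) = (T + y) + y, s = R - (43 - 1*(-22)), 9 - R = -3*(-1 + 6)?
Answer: 25/2 ≈ 12.500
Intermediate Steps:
R = 24 (R = 9 - (-3)*(-1 + 6) = 9 - (-3)*5 = 9 - 1*(-15) = 9 + 15 = 24)
s = -41 (s = 24 - (43 - 1*(-22)) = 24 - (43 + 22) = 24 - 1*65 = 24 - 65 = -41)
g(T, y) = -2 + y + T/2 (g(T, y) = -2 + ((T + y) + y)/2 = -2 + (T + 2*y)/2 = -2 + (y + T/2) = -2 + y + T/2)
g(s, 95) - f(60, -165) = (-2 + 95 + (½)*(-41)) - 1*60 = (-2 + 95 - 41/2) - 60 = 145/2 - 60 = 25/2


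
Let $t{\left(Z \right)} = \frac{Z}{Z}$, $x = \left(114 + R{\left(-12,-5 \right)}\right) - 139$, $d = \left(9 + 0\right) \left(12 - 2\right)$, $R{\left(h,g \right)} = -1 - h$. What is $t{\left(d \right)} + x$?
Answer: $-13$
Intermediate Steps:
$d = 90$ ($d = 9 \cdot 10 = 90$)
$x = -14$ ($x = \left(114 - -11\right) - 139 = \left(114 + \left(-1 + 12\right)\right) - 139 = \left(114 + 11\right) - 139 = 125 - 139 = -14$)
$t{\left(Z \right)} = 1$
$t{\left(d \right)} + x = 1 - 14 = -13$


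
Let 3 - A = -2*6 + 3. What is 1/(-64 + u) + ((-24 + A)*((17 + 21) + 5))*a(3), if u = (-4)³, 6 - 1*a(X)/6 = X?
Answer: -1188865/128 ≈ -9288.0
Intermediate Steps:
A = 12 (A = 3 - (-2*6 + 3) = 3 - (-12 + 3) = 3 - 1*(-9) = 3 + 9 = 12)
a(X) = 36 - 6*X
u = -64
1/(-64 + u) + ((-24 + A)*((17 + 21) + 5))*a(3) = 1/(-64 - 64) + ((-24 + 12)*((17 + 21) + 5))*(36 - 6*3) = 1/(-128) + (-12*(38 + 5))*(36 - 18) = -1/128 - 12*43*18 = -1/128 - 516*18 = -1/128 - 9288 = -1188865/128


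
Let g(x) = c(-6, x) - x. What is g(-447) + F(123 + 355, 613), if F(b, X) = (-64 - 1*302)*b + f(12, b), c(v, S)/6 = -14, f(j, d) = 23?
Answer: -174562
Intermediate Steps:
c(v, S) = -84 (c(v, S) = 6*(-14) = -84)
F(b, X) = 23 - 366*b (F(b, X) = (-64 - 1*302)*b + 23 = (-64 - 302)*b + 23 = -366*b + 23 = 23 - 366*b)
g(x) = -84 - x
g(-447) + F(123 + 355, 613) = (-84 - 1*(-447)) + (23 - 366*(123 + 355)) = (-84 + 447) + (23 - 366*478) = 363 + (23 - 174948) = 363 - 174925 = -174562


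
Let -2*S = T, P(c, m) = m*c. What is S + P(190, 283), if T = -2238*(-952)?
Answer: -1011518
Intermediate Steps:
T = 2130576
P(c, m) = c*m
S = -1065288 (S = -½*2130576 = -1065288)
S + P(190, 283) = -1065288 + 190*283 = -1065288 + 53770 = -1011518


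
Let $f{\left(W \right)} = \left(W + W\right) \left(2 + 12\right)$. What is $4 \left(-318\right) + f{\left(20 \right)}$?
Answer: $-712$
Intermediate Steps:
$f{\left(W \right)} = 28 W$ ($f{\left(W \right)} = 2 W 14 = 28 W$)
$4 \left(-318\right) + f{\left(20 \right)} = 4 \left(-318\right) + 28 \cdot 20 = -1272 + 560 = -712$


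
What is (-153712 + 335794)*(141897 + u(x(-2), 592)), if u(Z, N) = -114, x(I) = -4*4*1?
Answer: 25816132206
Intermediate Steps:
x(I) = -16 (x(I) = -16*1 = -16)
(-153712 + 335794)*(141897 + u(x(-2), 592)) = (-153712 + 335794)*(141897 - 114) = 182082*141783 = 25816132206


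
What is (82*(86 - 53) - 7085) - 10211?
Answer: -14590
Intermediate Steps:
(82*(86 - 53) - 7085) - 10211 = (82*33 - 7085) - 10211 = (2706 - 7085) - 10211 = -4379 - 10211 = -14590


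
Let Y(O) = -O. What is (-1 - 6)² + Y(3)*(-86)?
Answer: 307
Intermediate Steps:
(-1 - 6)² + Y(3)*(-86) = (-1 - 6)² - 1*3*(-86) = (-7)² - 3*(-86) = 49 + 258 = 307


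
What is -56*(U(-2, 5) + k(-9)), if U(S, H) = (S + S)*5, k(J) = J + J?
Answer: 2128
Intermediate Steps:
k(J) = 2*J
U(S, H) = 10*S (U(S, H) = (2*S)*5 = 10*S)
-56*(U(-2, 5) + k(-9)) = -56*(10*(-2) + 2*(-9)) = -56*(-20 - 18) = -56*(-38) = 2128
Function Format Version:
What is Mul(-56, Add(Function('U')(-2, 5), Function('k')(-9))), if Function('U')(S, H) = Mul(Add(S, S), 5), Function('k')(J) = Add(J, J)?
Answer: 2128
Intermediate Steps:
Function('k')(J) = Mul(2, J)
Function('U')(S, H) = Mul(10, S) (Function('U')(S, H) = Mul(Mul(2, S), 5) = Mul(10, S))
Mul(-56, Add(Function('U')(-2, 5), Function('k')(-9))) = Mul(-56, Add(Mul(10, -2), Mul(2, -9))) = Mul(-56, Add(-20, -18)) = Mul(-56, -38) = 2128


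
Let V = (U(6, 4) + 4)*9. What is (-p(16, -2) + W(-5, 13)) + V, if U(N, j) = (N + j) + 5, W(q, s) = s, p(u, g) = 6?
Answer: 178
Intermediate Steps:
U(N, j) = 5 + N + j
V = 171 (V = ((5 + 6 + 4) + 4)*9 = (15 + 4)*9 = 19*9 = 171)
(-p(16, -2) + W(-5, 13)) + V = (-1*6 + 13) + 171 = (-6 + 13) + 171 = 7 + 171 = 178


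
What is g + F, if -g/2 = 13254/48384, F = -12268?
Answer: -49466785/4032 ≈ -12269.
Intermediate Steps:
g = -2209/4032 (g = -26508/48384 = -2*2209/8064 = -2209/4032 ≈ -0.54787)
g + F = -2209/4032 - 12268 = -49466785/4032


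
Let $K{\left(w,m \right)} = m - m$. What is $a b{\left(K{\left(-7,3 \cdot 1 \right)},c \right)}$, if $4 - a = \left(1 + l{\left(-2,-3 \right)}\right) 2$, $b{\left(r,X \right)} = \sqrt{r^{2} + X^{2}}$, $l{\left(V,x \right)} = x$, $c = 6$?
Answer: $48$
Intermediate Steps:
$K{\left(w,m \right)} = 0$
$b{\left(r,X \right)} = \sqrt{X^{2} + r^{2}}$
$a = 8$ ($a = 4 - \left(1 - 3\right) 2 = 4 - \left(-2\right) 2 = 4 - -4 = 4 + 4 = 8$)
$a b{\left(K{\left(-7,3 \cdot 1 \right)},c \right)} = 8 \sqrt{6^{2} + 0^{2}} = 8 \sqrt{36 + 0} = 8 \sqrt{36} = 8 \cdot 6 = 48$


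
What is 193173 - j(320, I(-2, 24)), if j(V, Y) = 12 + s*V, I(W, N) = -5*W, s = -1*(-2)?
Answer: 192521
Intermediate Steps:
s = 2
j(V, Y) = 12 + 2*V
193173 - j(320, I(-2, 24)) = 193173 - (12 + 2*320) = 193173 - (12 + 640) = 193173 - 1*652 = 193173 - 652 = 192521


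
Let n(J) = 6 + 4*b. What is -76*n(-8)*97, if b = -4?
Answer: 73720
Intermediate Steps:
n(J) = -10 (n(J) = 6 + 4*(-4) = 6 - 16 = -10)
-76*n(-8)*97 = -76*(-10)*97 = 760*97 = 73720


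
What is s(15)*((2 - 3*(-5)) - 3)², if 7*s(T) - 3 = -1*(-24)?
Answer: 756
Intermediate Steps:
s(T) = 27/7 (s(T) = 3/7 + (-1*(-24))/7 = 3/7 + (⅐)*24 = 3/7 + 24/7 = 27/7)
s(15)*((2 - 3*(-5)) - 3)² = 27*((2 - 3*(-5)) - 3)²/7 = 27*((2 + 15) - 3)²/7 = 27*(17 - 3)²/7 = (27/7)*14² = (27/7)*196 = 756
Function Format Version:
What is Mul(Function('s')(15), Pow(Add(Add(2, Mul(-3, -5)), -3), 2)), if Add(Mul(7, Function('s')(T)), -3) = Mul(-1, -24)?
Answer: 756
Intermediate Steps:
Function('s')(T) = Rational(27, 7) (Function('s')(T) = Add(Rational(3, 7), Mul(Rational(1, 7), Mul(-1, -24))) = Add(Rational(3, 7), Mul(Rational(1, 7), 24)) = Add(Rational(3, 7), Rational(24, 7)) = Rational(27, 7))
Mul(Function('s')(15), Pow(Add(Add(2, Mul(-3, -5)), -3), 2)) = Mul(Rational(27, 7), Pow(Add(Add(2, Mul(-3, -5)), -3), 2)) = Mul(Rational(27, 7), Pow(Add(Add(2, 15), -3), 2)) = Mul(Rational(27, 7), Pow(Add(17, -3), 2)) = Mul(Rational(27, 7), Pow(14, 2)) = Mul(Rational(27, 7), 196) = 756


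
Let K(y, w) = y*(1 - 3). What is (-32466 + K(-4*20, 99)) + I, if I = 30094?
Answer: -2212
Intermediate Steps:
K(y, w) = -2*y (K(y, w) = y*(-2) = -2*y)
(-32466 + K(-4*20, 99)) + I = (-32466 - (-8)*20) + 30094 = (-32466 - 2*(-80)) + 30094 = (-32466 + 160) + 30094 = -32306 + 30094 = -2212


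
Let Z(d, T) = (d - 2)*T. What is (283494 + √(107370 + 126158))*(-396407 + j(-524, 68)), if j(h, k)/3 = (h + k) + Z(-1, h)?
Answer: -111429868146 - 786118*√58382 ≈ -1.1162e+11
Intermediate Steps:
Z(d, T) = T*(-2 + d) (Z(d, T) = (-2 + d)*T = T*(-2 + d))
j(h, k) = -6*h + 3*k (j(h, k) = 3*((h + k) + h*(-2 - 1)) = 3*((h + k) + h*(-3)) = 3*((h + k) - 3*h) = 3*(k - 2*h) = -6*h + 3*k)
(283494 + √(107370 + 126158))*(-396407 + j(-524, 68)) = (283494 + √(107370 + 126158))*(-396407 + (-6*(-524) + 3*68)) = (283494 + √233528)*(-396407 + (3144 + 204)) = (283494 + 2*√58382)*(-396407 + 3348) = (283494 + 2*√58382)*(-393059) = -111429868146 - 786118*√58382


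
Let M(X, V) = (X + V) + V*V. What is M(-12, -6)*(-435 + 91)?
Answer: -6192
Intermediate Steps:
M(X, V) = V + X + V² (M(X, V) = (V + X) + V² = V + X + V²)
M(-12, -6)*(-435 + 91) = (-6 - 12 + (-6)²)*(-435 + 91) = (-6 - 12 + 36)*(-344) = 18*(-344) = -6192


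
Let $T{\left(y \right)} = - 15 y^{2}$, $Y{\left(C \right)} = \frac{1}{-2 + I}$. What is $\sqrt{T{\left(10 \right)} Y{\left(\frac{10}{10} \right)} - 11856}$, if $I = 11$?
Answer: $\frac{2 i \sqrt{27051}}{3} \approx 109.65 i$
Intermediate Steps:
$Y{\left(C \right)} = \frac{1}{9}$ ($Y{\left(C \right)} = \frac{1}{-2 + 11} = \frac{1}{9}$)
$\sqrt{T{\left(10 \right)} Y{\left(\frac{10}{10} \right)} - 11856} = \sqrt{- 15 \cdot 10^{2} \cdot \frac{1}{9} - 11856} = \sqrt{\left(-15\right) 100 \cdot \frac{1}{9} - 11856} = \sqrt{\left(-1500\right) \frac{1}{9} - 11856} = \sqrt{- \frac{500}{3} - 11856} = \sqrt{- \frac{36068}{3}} = \frac{2 i \sqrt{27051}}{3}$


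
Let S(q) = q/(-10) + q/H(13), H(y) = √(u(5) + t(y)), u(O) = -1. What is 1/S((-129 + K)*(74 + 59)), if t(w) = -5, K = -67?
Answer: 15/690802 - 25*I*√6/690802 ≈ 2.1714e-5 - 8.8647e-5*I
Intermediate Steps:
H(y) = I*√6 (H(y) = √(-1 - 5) = √(-6) = I*√6)
S(q) = -q/10 - I*q*√6/6 (S(q) = q/(-10) + q/((I*√6)) = q*(-⅒) + q*(-I*√6/6) = -q/10 - I*q*√6/6)
1/S((-129 + K)*(74 + 59)) = 1/(((-129 - 67)*(74 + 59))*(-3 - 5*I*√6)/30) = 1/((-196*133)*(-3 - 5*I*√6)/30) = 1/((1/30)*(-26068)*(-3 - 5*I*√6)) = 1/(13034/5 + 13034*I*√6/3)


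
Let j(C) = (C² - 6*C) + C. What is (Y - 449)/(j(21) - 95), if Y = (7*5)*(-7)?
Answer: -694/241 ≈ -2.8797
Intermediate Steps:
Y = -245 (Y = 35*(-7) = -245)
j(C) = C² - 5*C
(Y - 449)/(j(21) - 95) = (-245 - 449)/(21*(-5 + 21) - 95) = -694/(21*16 - 95) = -694/(336 - 95) = -694/241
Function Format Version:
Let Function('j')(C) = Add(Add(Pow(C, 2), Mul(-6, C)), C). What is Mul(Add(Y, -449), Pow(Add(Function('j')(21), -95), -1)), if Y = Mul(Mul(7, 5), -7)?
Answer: Rational(-694, 241) ≈ -2.8797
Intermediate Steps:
Y = -245 (Y = Mul(35, -7) = -245)
Function('j')(C) = Add(Pow(C, 2), Mul(-5, C))
Mul(Add(Y, -449), Pow(Add(Function('j')(21), -95), -1)) = Mul(Add(-245, -449), Pow(Add(Mul(21, Add(-5, 21)), -95), -1)) = Mul(-694, Pow(Add(Mul(21, 16), -95), -1)) = Mul(-694, Pow(Add(336, -95), -1)) = Mul(-694, Pow(241, -1)) = Mul(-694, Rational(1, 241)) = Rational(-694, 241)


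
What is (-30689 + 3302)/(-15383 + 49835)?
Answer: -3043/3828 ≈ -0.79493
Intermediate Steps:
(-30689 + 3302)/(-15383 + 49835) = -27387/34452 = -27387*1/34452 = -3043/3828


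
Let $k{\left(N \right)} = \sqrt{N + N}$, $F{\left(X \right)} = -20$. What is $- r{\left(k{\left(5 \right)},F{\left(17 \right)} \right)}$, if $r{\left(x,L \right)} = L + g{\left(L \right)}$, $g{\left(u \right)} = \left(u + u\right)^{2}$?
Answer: $-1580$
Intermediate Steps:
$g{\left(u \right)} = 4 u^{2}$ ($g{\left(u \right)} = \left(2 u\right)^{2} = 4 u^{2}$)
$k{\left(N \right)} = \sqrt{2} \sqrt{N}$ ($k{\left(N \right)} = \sqrt{2 N} = \sqrt{2} \sqrt{N}$)
$r{\left(x,L \right)} = L + 4 L^{2}$
$- r{\left(k{\left(5 \right)},F{\left(17 \right)} \right)} = - \left(-20\right) \left(1 + 4 \left(-20\right)\right) = - \left(-20\right) \left(1 - 80\right) = - \left(-20\right) \left(-79\right) = \left(-1\right) 1580 = -1580$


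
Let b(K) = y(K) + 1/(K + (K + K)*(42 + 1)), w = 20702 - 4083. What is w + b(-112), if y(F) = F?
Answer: 160844207/9744 ≈ 16507.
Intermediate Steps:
w = 16619
b(K) = K + 1/(87*K) (b(K) = K + 1/(K + (K + K)*(42 + 1)) = K + 1/(K + (2*K)*43) = K + 1/(K + 86*K) = K + 1/(87*K))
w + b(-112) = 16619 + (-112 + (1/87)/(-112)) = 16619 + (-112 + (1/87)*(-1/112)) = 16619 + (-112 - 1/9744) = 16619 - 1091329/9744 = 160844207/9744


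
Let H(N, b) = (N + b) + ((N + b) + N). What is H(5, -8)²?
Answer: 1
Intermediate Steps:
H(N, b) = 2*b + 3*N (H(N, b) = (N + b) + (b + 2*N) = 2*b + 3*N)
H(5, -8)² = (2*(-8) + 3*5)² = (-16 + 15)² = (-1)² = 1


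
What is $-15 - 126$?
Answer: $-141$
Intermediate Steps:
$-15 - 126 = -141$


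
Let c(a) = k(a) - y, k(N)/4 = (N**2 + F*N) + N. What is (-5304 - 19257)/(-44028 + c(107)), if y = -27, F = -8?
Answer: 24561/1201 ≈ 20.450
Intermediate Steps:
k(N) = -28*N + 4*N**2 (k(N) = 4*((N**2 - 8*N) + N) = 4*(N**2 - 7*N) = -28*N + 4*N**2)
c(a) = 27 + 4*a*(-7 + a) (c(a) = 4*a*(-7 + a) - 1*(-27) = 4*a*(-7 + a) + 27 = 27 + 4*a*(-7 + a))
(-5304 - 19257)/(-44028 + c(107)) = (-5304 - 19257)/(-44028 + (27 + 4*107*(-7 + 107))) = -24561/(-44028 + (27 + 4*107*100)) = -24561/(-44028 + (27 + 42800)) = -24561/(-44028 + 42827) = -24561/(-1201) = -24561*(-1/1201) = 24561/1201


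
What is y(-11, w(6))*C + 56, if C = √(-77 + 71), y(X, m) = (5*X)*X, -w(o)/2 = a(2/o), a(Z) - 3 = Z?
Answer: 56 + 605*I*√6 ≈ 56.0 + 1481.9*I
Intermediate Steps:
a(Z) = 3 + Z
w(o) = -6 - 4/o (w(o) = -2*(3 + 2/o) = -6 - 4/o)
y(X, m) = 5*X²
C = I*√6 (C = √(-6) = I*√6 ≈ 2.4495*I)
y(-11, w(6))*C + 56 = (5*(-11)²)*(I*√6) + 56 = (5*121)*(I*√6) + 56 = 605*(I*√6) + 56 = 605*I*√6 + 56 = 56 + 605*I*√6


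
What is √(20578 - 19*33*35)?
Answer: I*√1367 ≈ 36.973*I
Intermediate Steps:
√(20578 - 19*33*35) = √(20578 - 627*35) = √(20578 - 21945) = √(-1367) = I*√1367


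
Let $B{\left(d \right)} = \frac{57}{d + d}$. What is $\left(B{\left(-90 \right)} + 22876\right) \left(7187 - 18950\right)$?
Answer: $- \frac{5381733261}{20} \approx -2.6909 \cdot 10^{8}$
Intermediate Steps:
$B{\left(d \right)} = \frac{57}{2 d}$
$\left(B{\left(-90 \right)} + 22876\right) \left(7187 - 18950\right) = \left(\frac{57}{2 \left(-90\right)} + 22876\right) \left(7187 - 18950\right) = \left(\frac{57}{2} \left(- \frac{1}{90}\right) + 22876\right) \left(-11763\right) = \left(- \frac{19}{60} + 22876\right) \left(-11763\right) = \frac{1372541}{60} \left(-11763\right) = - \frac{5381733261}{20}$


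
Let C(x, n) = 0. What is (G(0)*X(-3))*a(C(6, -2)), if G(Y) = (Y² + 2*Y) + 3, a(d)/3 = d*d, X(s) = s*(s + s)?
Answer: 0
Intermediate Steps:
X(s) = 2*s² (X(s) = s*(2*s) = 2*s²)
a(d) = 3*d² (a(d) = 3*(d*d) = 3*d²)
G(Y) = 3 + Y² + 2*Y
(G(0)*X(-3))*a(C(6, -2)) = ((3 + 0² + 2*0)*(2*(-3)²))*(3*0²) = ((3 + 0 + 0)*(2*9))*(3*0) = (3*18)*0 = 54*0 = 0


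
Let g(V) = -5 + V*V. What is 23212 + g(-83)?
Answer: 30096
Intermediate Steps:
g(V) = -5 + V²
23212 + g(-83) = 23212 + (-5 + (-83)²) = 23212 + (-5 + 6889) = 23212 + 6884 = 30096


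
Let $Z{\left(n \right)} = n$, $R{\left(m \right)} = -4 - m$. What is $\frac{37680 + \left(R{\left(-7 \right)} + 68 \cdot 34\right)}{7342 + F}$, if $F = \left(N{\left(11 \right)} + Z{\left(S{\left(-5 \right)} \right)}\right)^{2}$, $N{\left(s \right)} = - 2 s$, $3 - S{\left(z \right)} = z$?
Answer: $\frac{39995}{7538} \approx 5.3058$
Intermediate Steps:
$S{\left(z \right)} = 3 - z$
$F = 196$ ($F = \left(\left(-2\right) 11 + \left(3 - -5\right)\right)^{2} = \left(-22 + \left(3 + 5\right)\right)^{2} = \left(-22 + 8\right)^{2} = \left(-14\right)^{2} = 196$)
$\frac{37680 + \left(R{\left(-7 \right)} + 68 \cdot 34\right)}{7342 + F} = \frac{37680 + \left(\left(-4 - -7\right) + 68 \cdot 34\right)}{7342 + 196} = \frac{37680 + \left(\left(-4 + 7\right) + 2312\right)}{7538} = \left(37680 + \left(3 + 2312\right)\right) \frac{1}{7538} = \left(37680 + 2315\right) \frac{1}{7538} = 39995 \cdot \frac{1}{7538} = \frac{39995}{7538}$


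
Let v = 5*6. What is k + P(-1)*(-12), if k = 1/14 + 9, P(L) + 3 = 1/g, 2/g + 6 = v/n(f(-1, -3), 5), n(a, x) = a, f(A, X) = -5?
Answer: 1639/14 ≈ 117.07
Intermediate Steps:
v = 30
g = -1/6 (g = 2/(-6 + 30/(-5)) = 2/(-6 + 30*(-1/5)) = 2/(-6 - 6) = 2/(-12) = 2*(-1/12) = -1/6 ≈ -0.16667)
P(L) = -9 (P(L) = -3 + 1/(-1/6) = -3 - 6 = -9)
k = 127/14 (k = 1/14 + 9 = 127/14 ≈ 9.0714)
k + P(-1)*(-12) = 127/14 - 9*(-12) = 127/14 + 108 = 1639/14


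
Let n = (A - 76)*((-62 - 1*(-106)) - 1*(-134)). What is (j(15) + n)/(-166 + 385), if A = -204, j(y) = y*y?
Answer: -49615/219 ≈ -226.55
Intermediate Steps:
j(y) = y²
n = -49840 (n = (-204 - 76)*((-62 - 1*(-106)) - 1*(-134)) = -280*((-62 + 106) + 134) = -280*(44 + 134) = -280*178 = -49840)
(j(15) + n)/(-166 + 385) = (15² - 49840)/(-166 + 385) = (225 - 49840)/219 = -49615*1/219 = -49615/219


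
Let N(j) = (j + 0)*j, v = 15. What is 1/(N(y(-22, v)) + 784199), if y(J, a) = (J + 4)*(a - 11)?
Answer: 1/789383 ≈ 1.2668e-6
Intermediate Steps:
y(J, a) = (-11 + a)*(4 + J) (y(J, a) = (4 + J)*(-11 + a) = (-11 + a)*(4 + J))
N(j) = j² (N(j) = j*j = j²)
1/(N(y(-22, v)) + 784199) = 1/((-44 - 11*(-22) + 4*15 - 22*15)² + 784199) = 1/((-44 + 242 + 60 - 330)² + 784199) = 1/((-72)² + 784199) = 1/(5184 + 784199) = 1/789383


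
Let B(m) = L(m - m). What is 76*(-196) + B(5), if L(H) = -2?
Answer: -14898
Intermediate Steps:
B(m) = -2
76*(-196) + B(5) = 76*(-196) - 2 = -14896 - 2 = -14898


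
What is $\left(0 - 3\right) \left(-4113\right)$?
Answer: $12339$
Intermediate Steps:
$\left(0 - 3\right) \left(-4113\right) = \left(-3\right) \left(-4113\right) = 12339$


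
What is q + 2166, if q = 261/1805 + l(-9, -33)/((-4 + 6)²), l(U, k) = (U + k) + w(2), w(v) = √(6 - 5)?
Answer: 15565559/7220 ≈ 2155.9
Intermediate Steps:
w(v) = 1 (w(v) = √1 = 1)
l(U, k) = 1 + U + k (l(U, k) = (U + k) + 1 = 1 + U + k)
q = -72961/7220 (q = 261/1805 + (1 - 9 - 33)/((-4 + 6)²) = 261*(1/1805) - 41/(2²) = 261/1805 - 41/4 = -72961/7220 ≈ -10.105)
q + 2166 = -72961/7220 + 2166 = 15565559/7220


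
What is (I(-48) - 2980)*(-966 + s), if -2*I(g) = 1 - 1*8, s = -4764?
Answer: 17055345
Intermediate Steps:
I(g) = 7/2 (I(g) = -(1 - 1*8)/2 = -(1 - 8)/2 = -½*(-7) = 7/2)
(I(-48) - 2980)*(-966 + s) = (7/2 - 2980)*(-966 - 4764) = -5953/2*(-5730) = 17055345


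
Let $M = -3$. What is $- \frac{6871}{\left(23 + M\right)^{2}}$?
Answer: $- \frac{6871}{400} \approx -17.177$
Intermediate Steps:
$- \frac{6871}{\left(23 + M\right)^{2}} = - \frac{6871}{\left(23 - 3\right)^{2}} = - \frac{6871}{20^{2}} = - \frac{6871}{400}$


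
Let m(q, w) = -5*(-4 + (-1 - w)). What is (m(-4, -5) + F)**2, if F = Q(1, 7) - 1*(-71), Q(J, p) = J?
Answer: 5184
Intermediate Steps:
m(q, w) = 25 + 5*w (m(q, w) = -5*(-5 - w) = 25 + 5*w)
F = 72 (F = 1 - 1*(-71) = 1 + 71 = 72)
(m(-4, -5) + F)**2 = ((25 + 5*(-5)) + 72)**2 = ((25 - 25) + 72)**2 = (0 + 72)**2 = 72**2 = 5184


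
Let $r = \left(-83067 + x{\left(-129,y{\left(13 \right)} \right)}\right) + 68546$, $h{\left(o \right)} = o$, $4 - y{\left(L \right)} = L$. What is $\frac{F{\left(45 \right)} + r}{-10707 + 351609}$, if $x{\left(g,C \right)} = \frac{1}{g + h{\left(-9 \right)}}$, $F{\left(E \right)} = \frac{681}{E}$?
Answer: $- \frac{1112117}{26135820} \approx -0.042551$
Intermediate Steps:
$y{\left(L \right)} = 4 - L$
$x{\left(g,C \right)} = \frac{1}{-9 + g}$ ($x{\left(g,C \right)} = \frac{1}{g - 9} = \frac{1}{-9 + g}$)
$r = - \frac{2003899}{138}$ ($r = \left(-83067 + \frac{1}{-9 - 129}\right) + 68546 = \left(-83067 + \frac{1}{-138}\right) + 68546 = \left(-83067 - \frac{1}{138}\right) + 68546 = - \frac{11463247}{138} + 68546 = - \frac{2003899}{138} \approx -14521.0$)
$\frac{F{\left(45 \right)} + r}{-10707 + 351609} = \frac{\frac{681}{45} - \frac{2003899}{138}}{-10707 + 351609} = \frac{681 \cdot \frac{1}{45} - \frac{2003899}{138}}{340902} = \left(\frac{227}{15} - \frac{2003899}{138}\right) \frac{1}{340902} = \left(- \frac{3336351}{230}\right) \frac{1}{340902} = - \frac{1112117}{26135820}$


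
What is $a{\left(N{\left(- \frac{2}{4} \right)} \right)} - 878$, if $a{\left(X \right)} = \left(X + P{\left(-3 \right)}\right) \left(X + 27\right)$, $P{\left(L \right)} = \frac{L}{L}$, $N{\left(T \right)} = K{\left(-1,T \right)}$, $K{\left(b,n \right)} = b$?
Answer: $-878$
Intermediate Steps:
$N{\left(T \right)} = -1$
$P{\left(L \right)} = 1$
$a{\left(X \right)} = \left(1 + X\right) \left(27 + X\right)$ ($a{\left(X \right)} = \left(X + 1\right) \left(X + 27\right) = \left(1 + X\right) \left(27 + X\right)$)
$a{\left(N{\left(- \frac{2}{4} \right)} \right)} - 878 = \left(27 + \left(-1\right)^{2} + 28 \left(-1\right)\right) - 878 = \left(27 + 1 - 28\right) - 878 = 0 - 878 = -878$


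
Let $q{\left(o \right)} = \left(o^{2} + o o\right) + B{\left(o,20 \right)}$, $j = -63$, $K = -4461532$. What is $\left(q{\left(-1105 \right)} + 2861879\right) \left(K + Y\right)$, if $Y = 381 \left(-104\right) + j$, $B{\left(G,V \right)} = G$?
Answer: $-23869172142456$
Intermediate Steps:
$Y = -39687$ ($Y = 381 \left(-104\right) - 63 = -39624 - 63 = -39687$)
$q{\left(o \right)} = o + 2 o^{2}$ ($q{\left(o \right)} = \left(o^{2} + o o\right) + o = \left(o^{2} + o^{2}\right) + o = 2 o^{2} + o = o + 2 o^{2}$)
$\left(q{\left(-1105 \right)} + 2861879\right) \left(K + Y\right) = \left(- 1105 \left(1 + 2 \left(-1105\right)\right) + 2861879\right) \left(-4461532 - 39687\right) = \left(- 1105 \left(1 - 2210\right) + 2861879\right) \left(-4501219\right) = \left(\left(-1105\right) \left(-2209\right) + 2861879\right) \left(-4501219\right) = \left(2440945 + 2861879\right) \left(-4501219\right) = 5302824 \left(-4501219\right) = -23869172142456$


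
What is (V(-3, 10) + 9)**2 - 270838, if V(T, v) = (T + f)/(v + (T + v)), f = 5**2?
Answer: -78241557/289 ≈ -2.7073e+5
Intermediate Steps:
f = 25
V(T, v) = (25 + T)/(T + 2*v) (V(T, v) = (T + 25)/(v + (T + v)) = (25 + T)/(T + 2*v))
(V(-3, 10) + 9)**2 - 270838 = ((25 - 3)/(-3 + 2*10) + 9)**2 - 270838 = (22/(-3 + 20) + 9)**2 - 270838 = (22/17 + 9)**2 - 270838 = (175/17)**2 - 270838 = 30625/289 - 270838 = -78241557/289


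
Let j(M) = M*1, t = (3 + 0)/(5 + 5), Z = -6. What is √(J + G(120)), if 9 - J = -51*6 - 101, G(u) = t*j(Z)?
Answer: √10355/5 ≈ 20.352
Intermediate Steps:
t = 3/10 ≈ 0.30000
j(M) = M
G(u) = -9/5 (G(u) = (3/10)*(-6) = -9/5)
J = 416 (J = 9 - (-51*6 - 101) = 9 - (-306 - 101) = 9 - 1*(-407) = 9 + 407 = 416)
√(J + G(120)) = √(416 - 9/5) = √(2071/5) = √10355/5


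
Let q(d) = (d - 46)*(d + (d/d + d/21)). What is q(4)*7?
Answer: -1526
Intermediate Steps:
q(d) = (1 + 22*d/21)*(-46 + d) (q(d) = (-46 + d)*(d + (1 + d*(1/21))) = (-46 + d)*(d + (1 + d/21)) = (-46 + d)*(1 + 22*d/21) = (1 + 22*d/21)*(-46 + d))
q(4)*7 = (-46 - 991/21*4 + (22/21)*4²)*7 = (-46 - 3964/21 + (22/21)*16)*7 = (-46 - 3964/21 + 352/21)*7 = -218*7 = -1526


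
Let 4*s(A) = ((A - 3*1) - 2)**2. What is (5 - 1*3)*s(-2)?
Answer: 49/2 ≈ 24.500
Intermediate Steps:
s(A) = (-5 + A)**2/4 (s(A) = ((A - 3*1) - 2)**2/4 = ((A - 3) - 2)**2/4 = ((-3 + A) - 2)**2/4 = (-5 + A)**2/4)
(5 - 1*3)*s(-2) = (5 - 1*3)*((-5 - 2)**2/4) = (5 - 3)*((1/4)*(-7)**2) = 2*((1/4)*49) = 2*(49/4) = 49/2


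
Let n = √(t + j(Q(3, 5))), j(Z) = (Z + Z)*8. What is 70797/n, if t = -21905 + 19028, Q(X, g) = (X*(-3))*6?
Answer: -23599*I*√3741/1247 ≈ -1157.5*I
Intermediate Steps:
Q(X, g) = -18*X (Q(X, g) = -3*X*6 = -18*X)
j(Z) = 16*Z (j(Z) = (2*Z)*8 = 16*Z)
t = -2877
n = I*√3741 (n = √(-2877 + 16*(-18*3)) = √(-2877 + 16*(-54)) = √(-2877 - 864) = √(-3741) = I*√3741 ≈ 61.164*I)
70797/n = 70797/((I*√3741)) = 70797*(-I*√3741/3741) = -23599*I*√3741/1247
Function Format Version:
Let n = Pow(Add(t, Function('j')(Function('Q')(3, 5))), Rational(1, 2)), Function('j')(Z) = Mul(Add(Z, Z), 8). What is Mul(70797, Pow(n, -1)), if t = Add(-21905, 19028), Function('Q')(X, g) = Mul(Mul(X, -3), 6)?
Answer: Mul(Rational(-23599, 1247), I, Pow(3741, Rational(1, 2))) ≈ Mul(-1157.5, I)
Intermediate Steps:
Function('Q')(X, g) = Mul(-18, X) (Function('Q')(X, g) = Mul(Mul(-3, X), 6) = Mul(-18, X))
Function('j')(Z) = Mul(16, Z) (Function('j')(Z) = Mul(Mul(2, Z), 8) = Mul(16, Z))
t = -2877
n = Mul(I, Pow(3741, Rational(1, 2))) (n = Pow(Add(-2877, Mul(16, Mul(-18, 3))), Rational(1, 2)) = Pow(Add(-2877, Mul(16, -54)), Rational(1, 2)) = Pow(Add(-2877, -864), Rational(1, 2)) = Pow(-3741, Rational(1, 2)) = Mul(I, Pow(3741, Rational(1, 2))) ≈ Mul(61.164, I))
Mul(70797, Pow(n, -1)) = Mul(70797, Pow(Mul(I, Pow(3741, Rational(1, 2))), -1)) = Mul(70797, Mul(Rational(-1, 3741), I, Pow(3741, Rational(1, 2)))) = Mul(Rational(-23599, 1247), I, Pow(3741, Rational(1, 2)))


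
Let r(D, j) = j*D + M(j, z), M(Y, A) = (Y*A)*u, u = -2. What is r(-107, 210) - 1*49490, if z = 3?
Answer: -73220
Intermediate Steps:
M(Y, A) = -2*A*Y (M(Y, A) = (Y*A)*(-2) = (A*Y)*(-2) = -2*A*Y)
r(D, j) = -6*j + D*j (r(D, j) = j*D - 2*3*j = D*j - 6*j = -6*j + D*j)
r(-107, 210) - 1*49490 = 210*(-6 - 107) - 1*49490 = 210*(-113) - 49490 = -23730 - 49490 = -73220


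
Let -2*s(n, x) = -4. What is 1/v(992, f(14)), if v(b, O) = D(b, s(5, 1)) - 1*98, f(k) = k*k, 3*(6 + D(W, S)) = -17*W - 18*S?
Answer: -3/17212 ≈ -0.00017430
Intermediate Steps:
s(n, x) = 2 (s(n, x) = -½*(-4) = 2)
D(W, S) = -6 - 6*S - 17*W/3 (D(W, S) = -6 + (-17*W - 18*S)/3 = -6 + (-18*S - 17*W)/3 = -6 + (-6*S - 17*W/3) = -6 - 6*S - 17*W/3)
f(k) = k²
v(b, O) = -116 - 17*b/3 (v(b, O) = (-6 - 6*2 - 17*b/3) - 1*98 = (-6 - 12 - 17*b/3) - 98 = (-18 - 17*b/3) - 98 = -116 - 17*b/3)
1/v(992, f(14)) = 1/(-116 - 17/3*992) = 1/(-116 - 16864/3) = 1/(-17212/3) = -3/17212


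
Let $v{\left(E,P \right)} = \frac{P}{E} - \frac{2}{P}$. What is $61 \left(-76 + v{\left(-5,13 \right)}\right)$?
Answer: $- \frac{312259}{65} \approx -4804.0$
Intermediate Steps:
$v{\left(E,P \right)} = - \frac{2}{P} + \frac{P}{E}$
$61 \left(-76 + v{\left(-5,13 \right)}\right) = 61 \left(-76 + \left(- \frac{2}{13} + \frac{13}{-5}\right)\right) = 61 \left(-76 + \left(\left(-2\right) \frac{1}{13} + 13 \left(- \frac{1}{5}\right)\right)\right) = 61 \left(-76 - \frac{179}{65}\right) = 61 \left(- \frac{5119}{65}\right) = - \frac{312259}{65}$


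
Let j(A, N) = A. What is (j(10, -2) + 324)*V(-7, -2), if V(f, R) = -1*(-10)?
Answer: 3340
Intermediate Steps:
V(f, R) = 10
(j(10, -2) + 324)*V(-7, -2) = (10 + 324)*10 = 334*10 = 3340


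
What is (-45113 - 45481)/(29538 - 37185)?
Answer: 30198/2549 ≈ 11.847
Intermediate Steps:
(-45113 - 45481)/(29538 - 37185) = -90594/(-7647) = -90594*(-1/7647) = 30198/2549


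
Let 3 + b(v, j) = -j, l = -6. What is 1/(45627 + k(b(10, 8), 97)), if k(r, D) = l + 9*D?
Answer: 1/46494 ≈ 2.1508e-5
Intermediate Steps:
b(v, j) = -3 - j
k(r, D) = -6 + 9*D
1/(45627 + k(b(10, 8), 97)) = 1/(45627 + (-6 + 9*97)) = 1/(45627 + (-6 + 873)) = 1/(45627 + 867) = 1/46494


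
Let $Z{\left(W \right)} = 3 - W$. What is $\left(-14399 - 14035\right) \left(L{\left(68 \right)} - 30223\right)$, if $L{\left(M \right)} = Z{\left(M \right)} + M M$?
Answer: $729730176$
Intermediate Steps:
$L{\left(M \right)} = 3 + M^{2} - M$ ($L{\left(M \right)} = \left(3 - M\right) + M M = \left(3 - M\right) + M^{2} = 3 + M^{2} - M$)
$\left(-14399 - 14035\right) \left(L{\left(68 \right)} - 30223\right) = \left(-14399 - 14035\right) \left(\left(3 + 68^{2} - 68\right) - 30223\right) = - 28434 \left(\left(3 + 4624 - 68\right) - 30223\right) = - 28434 \left(4559 - 30223\right) = \left(-28434\right) \left(-25664\right) = 729730176$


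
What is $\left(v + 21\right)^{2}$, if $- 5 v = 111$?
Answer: $\frac{36}{25} \approx 1.44$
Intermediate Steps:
$v = - \frac{111}{5}$ ($v = \left(- \frac{1}{5}\right) 111 = - \frac{111}{5} \approx -22.2$)
$\left(v + 21\right)^{2} = \left(- \frac{111}{5} + 21\right)^{2} = \left(- \frac{6}{5}\right)^{2} = \frac{36}{25}$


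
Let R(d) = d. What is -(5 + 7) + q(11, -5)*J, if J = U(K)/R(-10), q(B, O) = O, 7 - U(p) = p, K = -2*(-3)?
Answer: -23/2 ≈ -11.500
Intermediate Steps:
K = 6
U(p) = 7 - p
J = -⅒ (J = (7 - 1*6)/(-10) = (7 - 6)*(-⅒) = 1*(-⅒) = -⅒ ≈ -0.10000)
-(5 + 7) + q(11, -5)*J = -(5 + 7) - 5*(-⅒) = -1*12 + ½ = -12 + ½ = -23/2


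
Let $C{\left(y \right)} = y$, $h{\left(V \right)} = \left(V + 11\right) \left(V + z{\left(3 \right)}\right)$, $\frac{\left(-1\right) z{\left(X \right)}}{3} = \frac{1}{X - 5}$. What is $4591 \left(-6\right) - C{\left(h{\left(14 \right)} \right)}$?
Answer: $- \frac{55867}{2} \approx -27934.0$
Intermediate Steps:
$z{\left(X \right)} = - \frac{3}{-5 + X}$ ($z{\left(X \right)} = - \frac{3}{X - 5} = - \frac{3}{-5 + X}$)
$h{\left(V \right)} = \left(11 + V\right) \left(\frac{3}{2} + V\right)$ ($h{\left(V \right)} = \left(V + 11\right) \left(V - \frac{3}{-5 + 3}\right) = \left(11 + V\right) \left(V - \frac{3}{-2}\right) = \left(11 + V\right) \left(V - - \frac{3}{2}\right) = \left(11 + V\right) \left(V + \frac{3}{2}\right) = \left(11 + V\right) \left(\frac{3}{2} + V\right)$)
$4591 \left(-6\right) - C{\left(h{\left(14 \right)} \right)} = 4591 \left(-6\right) - \left(\frac{33}{2} + 14^{2} + \frac{25}{2} \cdot 14\right) = -27546 - \left(\frac{33}{2} + 196 + 175\right) = -27546 - \frac{775}{2} = - \frac{55867}{2}$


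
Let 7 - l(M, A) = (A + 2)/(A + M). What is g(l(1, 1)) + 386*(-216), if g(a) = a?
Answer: -166741/2 ≈ -83371.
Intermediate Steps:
l(M, A) = 7 - (2 + A)/(A + M) (l(M, A) = 7 - (A + 2)/(A + M) = 7 - (2 + A)/(A + M))
g(l(1, 1)) + 386*(-216) = (-2 + 6*1 + 7*1)/(1 + 1) + 386*(-216) = (-2 + 6 + 7)/2 - 83376 = (½)*11 - 83376 = 11/2 - 83376 = -166741/2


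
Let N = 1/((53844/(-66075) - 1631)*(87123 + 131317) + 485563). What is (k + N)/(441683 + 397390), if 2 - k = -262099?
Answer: 410984695148695904/1315699524658453857 ≈ 0.31237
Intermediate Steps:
k = 262101 (k = 2 - 1*(-262099) = 2 + 262099 = 262101)
N = -4405/1568039401409 (N = 1/((53844*(-1/66075) - 1631)*218440 + 485563) = 1/((-17948/22025 - 1631)*218440 + 485563) = 1/(-35940723/22025*218440 + 485563) = 1/(-1570178306424/4405 + 485563) = 1/(-1568039401409/4405) = -4405/1568039401409 ≈ -2.8092e-9)
(k + N)/(441683 + 397390) = (262101 - 4405/1568039401409)/(441683 + 397390) = (410984695148695904/1568039401409)/839073 = (410984695148695904/1568039401409)*(1/839073) = 410984695148695904/1315699524658453857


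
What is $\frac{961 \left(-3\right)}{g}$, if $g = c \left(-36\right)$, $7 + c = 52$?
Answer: $\frac{961}{540} \approx 1.7796$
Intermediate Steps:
$c = 45$ ($c = -7 + 52 = 45$)
$g = -1620$ ($g = 45 \left(-36\right) = -1620$)
$\frac{961 \left(-3\right)}{g} = \frac{961 \left(-3\right)}{-1620} = \left(-2883\right) \left(- \frac{1}{1620}\right) = \frac{961}{540}$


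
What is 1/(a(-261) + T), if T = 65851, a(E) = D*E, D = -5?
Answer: 1/67156 ≈ 1.4891e-5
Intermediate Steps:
a(E) = -5*E
1/(a(-261) + T) = 1/(-5*(-261) + 65851) = 1/(1305 + 65851) = 1/67156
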